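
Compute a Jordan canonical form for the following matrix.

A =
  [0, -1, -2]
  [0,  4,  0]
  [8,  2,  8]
J_2(4) ⊕ J_1(4)

The characteristic polynomial is
  det(x·I − A) = x^3 - 12*x^2 + 48*x - 64 = (x - 4)^3

Eigenvalues and multiplicities (the geometric multiplicity of λ is n − rank(A − λI), which equals the number of Jordan blocks for λ):
  λ = 4: algebraic multiplicity = 3, geometric multiplicity = 2

Determining the block sizes for each eigenvalue:
  λ = 4: 2 blocks summing to 3 forces exactly one block of size 2 and the rest size 1 → block sizes [2, 1]

Assembling the blocks gives a Jordan form
J =
  [4, 1, 0]
  [0, 4, 0]
  [0, 0, 4]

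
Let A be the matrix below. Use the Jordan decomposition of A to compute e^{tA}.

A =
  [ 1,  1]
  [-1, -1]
e^{tA} =
  [t + 1, t]
  [-t, 1 - t]

Strategy: write A = P · J · P⁻¹ where J is a Jordan canonical form, so e^{tA} = P · e^{tJ} · P⁻¹, and e^{tJ} can be computed block-by-block.

A has Jordan form
J =
  [0, 1]
  [0, 0]
(up to reordering of blocks).

Per-block formulas:
  For a 2×2 Jordan block J_2(0): exp(t · J_2(0)) = e^(0t)·(I + t·N), where N is the 2×2 nilpotent shift.

After assembling e^{tJ} and conjugating by P, we get:

e^{tA} =
  [t + 1, t]
  [-t, 1 - t]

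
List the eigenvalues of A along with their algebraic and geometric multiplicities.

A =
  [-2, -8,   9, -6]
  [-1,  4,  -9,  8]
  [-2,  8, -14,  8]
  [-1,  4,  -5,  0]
λ = -4: alg = 3, geom = 1; λ = 0: alg = 1, geom = 1

Step 1 — factor the characteristic polynomial to read off the algebraic multiplicities:
  χ_A(x) = x*(x + 4)^3

Step 2 — compute geometric multiplicities via the rank-nullity identity g(λ) = n − rank(A − λI):
  rank(A − (-4)·I) = 3, so dim ker(A − (-4)·I) = n − 3 = 1
  rank(A − (0)·I) = 3, so dim ker(A − (0)·I) = n − 3 = 1

Summary:
  λ = -4: algebraic multiplicity = 3, geometric multiplicity = 1
  λ = 0: algebraic multiplicity = 1, geometric multiplicity = 1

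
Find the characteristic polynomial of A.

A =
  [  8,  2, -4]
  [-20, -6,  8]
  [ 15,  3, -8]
x^3 + 6*x^2 + 12*x + 8

Expanding det(x·I − A) (e.g. by cofactor expansion or by noting that A is similar to its Jordan form J, which has the same characteristic polynomial as A) gives
  χ_A(x) = x^3 + 6*x^2 + 12*x + 8
which factors as (x + 2)^3. The eigenvalues (with algebraic multiplicities) are λ = -2 with multiplicity 3.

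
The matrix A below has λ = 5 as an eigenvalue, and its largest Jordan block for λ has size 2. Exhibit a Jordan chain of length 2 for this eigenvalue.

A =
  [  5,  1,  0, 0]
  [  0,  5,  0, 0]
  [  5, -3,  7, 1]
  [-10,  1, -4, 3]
A Jordan chain for λ = 5 of length 2:
v_1 = (0, 0, 5, -10)ᵀ
v_2 = (1, 0, 0, 0)ᵀ

Let N = A − (5)·I. We want v_2 with N^2 v_2 = 0 but N^1 v_2 ≠ 0; then v_{j-1} := N · v_j for j = 2, …, 2.

Pick v_2 = (1, 0, 0, 0)ᵀ.
Then v_1 = N · v_2 = (0, 0, 5, -10)ᵀ.

Sanity check: (A − (5)·I) v_1 = (0, 0, 0, 0)ᵀ = 0. ✓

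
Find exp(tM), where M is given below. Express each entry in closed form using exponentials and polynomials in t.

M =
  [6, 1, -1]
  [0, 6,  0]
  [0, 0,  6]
e^{tM} =
  [exp(6*t), t*exp(6*t), -t*exp(6*t)]
  [0, exp(6*t), 0]
  [0, 0, exp(6*t)]

Strategy: write M = P · J · P⁻¹ where J is a Jordan canonical form, so e^{tM} = P · e^{tJ} · P⁻¹, and e^{tJ} can be computed block-by-block.

M has Jordan form
J =
  [6, 1, 0]
  [0, 6, 0]
  [0, 0, 6]
(up to reordering of blocks).

Per-block formulas:
  For a 2×2 Jordan block J_2(6): exp(t · J_2(6)) = e^(6t)·(I + t·N), where N is the 2×2 nilpotent shift.
  For a 1×1 block at λ = 6: exp(t · [6]) = [e^(6t)].

After assembling e^{tJ} and conjugating by P, we get:

e^{tM} =
  [exp(6*t), t*exp(6*t), -t*exp(6*t)]
  [0, exp(6*t), 0]
  [0, 0, exp(6*t)]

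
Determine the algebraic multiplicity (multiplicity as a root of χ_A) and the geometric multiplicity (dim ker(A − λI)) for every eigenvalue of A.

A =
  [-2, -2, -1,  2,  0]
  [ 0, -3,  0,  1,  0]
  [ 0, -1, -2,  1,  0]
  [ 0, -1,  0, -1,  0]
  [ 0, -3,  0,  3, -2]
λ = -2: alg = 5, geom = 3

Step 1 — factor the characteristic polynomial to read off the algebraic multiplicities:
  χ_A(x) = (x + 2)^5

Step 2 — compute geometric multiplicities via the rank-nullity identity g(λ) = n − rank(A − λI):
  rank(A − (-2)·I) = 2, so dim ker(A − (-2)·I) = n − 2 = 3

Summary:
  λ = -2: algebraic multiplicity = 5, geometric multiplicity = 3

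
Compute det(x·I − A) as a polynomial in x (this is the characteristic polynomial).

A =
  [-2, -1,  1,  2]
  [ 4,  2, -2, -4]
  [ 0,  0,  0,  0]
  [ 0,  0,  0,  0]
x^4

Expanding det(x·I − A) (e.g. by cofactor expansion or by noting that A is similar to its Jordan form J, which has the same characteristic polynomial as A) gives
  χ_A(x) = x^4
which factors as x^4. The eigenvalues (with algebraic multiplicities) are λ = 0 with multiplicity 4.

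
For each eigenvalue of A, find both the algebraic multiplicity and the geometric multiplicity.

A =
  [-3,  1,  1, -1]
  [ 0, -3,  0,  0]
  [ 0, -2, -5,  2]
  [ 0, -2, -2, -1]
λ = -3: alg = 4, geom = 3

Step 1 — factor the characteristic polynomial to read off the algebraic multiplicities:
  χ_A(x) = (x + 3)^4

Step 2 — compute geometric multiplicities via the rank-nullity identity g(λ) = n − rank(A − λI):
  rank(A − (-3)·I) = 1, so dim ker(A − (-3)·I) = n − 1 = 3

Summary:
  λ = -3: algebraic multiplicity = 4, geometric multiplicity = 3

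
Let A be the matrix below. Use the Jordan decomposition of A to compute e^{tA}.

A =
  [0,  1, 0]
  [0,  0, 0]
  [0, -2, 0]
e^{tA} =
  [1, t, 0]
  [0, 1, 0]
  [0, -2*t, 1]

Strategy: write A = P · J · P⁻¹ where J is a Jordan canonical form, so e^{tA} = P · e^{tJ} · P⁻¹, and e^{tJ} can be computed block-by-block.

A has Jordan form
J =
  [0, 1, 0]
  [0, 0, 0]
  [0, 0, 0]
(up to reordering of blocks).

Per-block formulas:
  For a 2×2 Jordan block J_2(0): exp(t · J_2(0)) = e^(0t)·(I + t·N), where N is the 2×2 nilpotent shift.
  For a 1×1 block at λ = 0: exp(t · [0]) = [e^(0t)].

After assembling e^{tJ} and conjugating by P, we get:

e^{tA} =
  [1, t, 0]
  [0, 1, 0]
  [0, -2*t, 1]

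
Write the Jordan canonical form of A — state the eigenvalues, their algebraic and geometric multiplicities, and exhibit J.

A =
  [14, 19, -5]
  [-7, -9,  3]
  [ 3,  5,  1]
J_3(2)

The characteristic polynomial is
  det(x·I − A) = x^3 - 6*x^2 + 12*x - 8 = (x - 2)^3

Eigenvalues and multiplicities (the geometric multiplicity of λ is n − rank(A − λI), which equals the number of Jordan blocks for λ):
  λ = 2: algebraic multiplicity = 3, geometric multiplicity = 1

Determining the block sizes for each eigenvalue:
  λ = 2: one block (gm = 1), so the single block has size am = 3 → block sizes [3]

Assembling the blocks gives a Jordan form
J =
  [2, 1, 0]
  [0, 2, 1]
  [0, 0, 2]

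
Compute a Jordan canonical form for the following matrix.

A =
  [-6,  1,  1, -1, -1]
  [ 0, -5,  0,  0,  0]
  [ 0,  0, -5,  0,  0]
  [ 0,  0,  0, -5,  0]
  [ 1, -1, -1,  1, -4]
J_2(-5) ⊕ J_1(-5) ⊕ J_1(-5) ⊕ J_1(-5)

The characteristic polynomial is
  det(x·I − A) = x^5 + 25*x^4 + 250*x^3 + 1250*x^2 + 3125*x + 3125 = (x + 5)^5

Eigenvalues and multiplicities (the geometric multiplicity of λ is n − rank(A − λI), which equals the number of Jordan blocks for λ):
  λ = -5: algebraic multiplicity = 5, geometric multiplicity = 4

Determining the block sizes for each eigenvalue:
  λ = -5: 4 blocks summing to 5 forces exactly one block of size 2 and the rest size 1 → block sizes [2, 1, 1, 1]

Assembling the blocks gives a Jordan form
J =
  [-5,  1,  0,  0,  0]
  [ 0, -5,  0,  0,  0]
  [ 0,  0, -5,  0,  0]
  [ 0,  0,  0, -5,  0]
  [ 0,  0,  0,  0, -5]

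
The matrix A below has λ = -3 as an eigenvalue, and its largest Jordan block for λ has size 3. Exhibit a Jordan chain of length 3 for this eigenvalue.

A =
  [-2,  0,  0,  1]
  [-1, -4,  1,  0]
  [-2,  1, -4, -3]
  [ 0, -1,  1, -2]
A Jordan chain for λ = -3 of length 3:
v_1 = (1, -2, -1, -1)ᵀ
v_2 = (1, -1, -2, 0)ᵀ
v_3 = (1, 0, 0, 0)ᵀ

Let N = A − (-3)·I. We want v_3 with N^3 v_3 = 0 but N^2 v_3 ≠ 0; then v_{j-1} := N · v_j for j = 3, …, 2.

Pick v_3 = (1, 0, 0, 0)ᵀ.
Then v_2 = N · v_3 = (1, -1, -2, 0)ᵀ.
Then v_1 = N · v_2 = (1, -2, -1, -1)ᵀ.

Sanity check: (A − (-3)·I) v_1 = (0, 0, 0, 0)ᵀ = 0. ✓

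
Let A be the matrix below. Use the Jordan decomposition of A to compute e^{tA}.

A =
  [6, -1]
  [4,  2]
e^{tA} =
  [2*t*exp(4*t) + exp(4*t), -t*exp(4*t)]
  [4*t*exp(4*t), -2*t*exp(4*t) + exp(4*t)]

Strategy: write A = P · J · P⁻¹ where J is a Jordan canonical form, so e^{tA} = P · e^{tJ} · P⁻¹, and e^{tJ} can be computed block-by-block.

A has Jordan form
J =
  [4, 1]
  [0, 4]
(up to reordering of blocks).

Per-block formulas:
  For a 2×2 Jordan block J_2(4): exp(t · J_2(4)) = e^(4t)·(I + t·N), where N is the 2×2 nilpotent shift.

After assembling e^{tJ} and conjugating by P, we get:

e^{tA} =
  [2*t*exp(4*t) + exp(4*t), -t*exp(4*t)]
  [4*t*exp(4*t), -2*t*exp(4*t) + exp(4*t)]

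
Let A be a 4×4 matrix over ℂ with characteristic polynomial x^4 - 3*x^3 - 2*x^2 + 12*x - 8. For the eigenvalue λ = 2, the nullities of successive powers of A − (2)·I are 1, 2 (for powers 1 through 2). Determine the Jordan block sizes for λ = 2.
Block sizes for λ = 2: [2]

From the dimensions of kernels of powers, the number of Jordan blocks of size at least j is d_j − d_{j−1} where d_j = dim ker(N^j) (with d_0 = 0). Computing the differences gives [1, 1].
The number of blocks of size exactly k is (#blocks of size ≥ k) − (#blocks of size ≥ k + 1), so the partition is: 1 block(s) of size 2.
In nonincreasing order the block sizes are [2].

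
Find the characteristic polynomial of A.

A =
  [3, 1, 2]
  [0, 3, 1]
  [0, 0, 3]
x^3 - 9*x^2 + 27*x - 27

Expanding det(x·I − A) (e.g. by cofactor expansion or by noting that A is similar to its Jordan form J, which has the same characteristic polynomial as A) gives
  χ_A(x) = x^3 - 9*x^2 + 27*x - 27
which factors as (x - 3)^3. The eigenvalues (with algebraic multiplicities) are λ = 3 with multiplicity 3.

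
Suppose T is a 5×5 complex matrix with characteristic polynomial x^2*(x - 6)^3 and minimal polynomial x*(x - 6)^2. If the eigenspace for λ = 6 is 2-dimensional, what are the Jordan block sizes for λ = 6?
Block sizes for λ = 6: [2, 1]

Step 1 — from the characteristic polynomial, algebraic multiplicity of λ = 6 is 3. From dim ker(T − (6)·I) = 2, there are exactly 2 Jordan blocks for λ = 6.
Step 2 — from the minimal polynomial, the factor (x − 6)^2 tells us the largest block for λ = 6 has size 2.
Step 3 — with total size 3, 2 blocks, and largest block 2, the block sizes (in nonincreasing order) are [2, 1].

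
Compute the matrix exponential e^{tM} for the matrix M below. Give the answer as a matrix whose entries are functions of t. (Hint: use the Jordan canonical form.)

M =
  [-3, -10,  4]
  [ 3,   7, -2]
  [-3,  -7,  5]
e^{tM} =
  [-3*t^2*exp(3*t) - 6*t*exp(3*t) + exp(3*t), -4*t^2*exp(3*t) - 10*t*exp(3*t), 2*t^2*exp(3*t) + 4*t*exp(3*t)]
  [3*t*exp(3*t), 4*t*exp(3*t) + exp(3*t), -2*t*exp(3*t)]
  [-9*t^2*exp(3*t)/2 - 3*t*exp(3*t), -6*t^2*exp(3*t) - 7*t*exp(3*t), 3*t^2*exp(3*t) + 2*t*exp(3*t) + exp(3*t)]

Strategy: write M = P · J · P⁻¹ where J is a Jordan canonical form, so e^{tM} = P · e^{tJ} · P⁻¹, and e^{tJ} can be computed block-by-block.

M has Jordan form
J =
  [3, 1, 0]
  [0, 3, 1]
  [0, 0, 3]
(up to reordering of blocks).

Per-block formulas:
  For a 3×3 Jordan block J_3(3): exp(t · J_3(3)) = e^(3t)·(I + t·N + (t^2/2)·N^2), where N is the 3×3 nilpotent shift.

After assembling e^{tJ} and conjugating by P, we get:

e^{tM} =
  [-3*t^2*exp(3*t) - 6*t*exp(3*t) + exp(3*t), -4*t^2*exp(3*t) - 10*t*exp(3*t), 2*t^2*exp(3*t) + 4*t*exp(3*t)]
  [3*t*exp(3*t), 4*t*exp(3*t) + exp(3*t), -2*t*exp(3*t)]
  [-9*t^2*exp(3*t)/2 - 3*t*exp(3*t), -6*t^2*exp(3*t) - 7*t*exp(3*t), 3*t^2*exp(3*t) + 2*t*exp(3*t) + exp(3*t)]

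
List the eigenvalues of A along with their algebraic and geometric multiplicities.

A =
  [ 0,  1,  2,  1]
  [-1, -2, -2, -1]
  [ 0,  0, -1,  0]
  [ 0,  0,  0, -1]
λ = -1: alg = 4, geom = 3

Step 1 — factor the characteristic polynomial to read off the algebraic multiplicities:
  χ_A(x) = (x + 1)^4

Step 2 — compute geometric multiplicities via the rank-nullity identity g(λ) = n − rank(A − λI):
  rank(A − (-1)·I) = 1, so dim ker(A − (-1)·I) = n − 1 = 3

Summary:
  λ = -1: algebraic multiplicity = 4, geometric multiplicity = 3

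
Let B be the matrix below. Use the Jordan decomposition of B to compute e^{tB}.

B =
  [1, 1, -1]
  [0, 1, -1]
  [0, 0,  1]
e^{tB} =
  [exp(t), t*exp(t), -t^2*exp(t)/2 - t*exp(t)]
  [0, exp(t), -t*exp(t)]
  [0, 0, exp(t)]

Strategy: write B = P · J · P⁻¹ where J is a Jordan canonical form, so e^{tB} = P · e^{tJ} · P⁻¹, and e^{tJ} can be computed block-by-block.

B has Jordan form
J =
  [1, 1, 0]
  [0, 1, 1]
  [0, 0, 1]
(up to reordering of blocks).

Per-block formulas:
  For a 3×3 Jordan block J_3(1): exp(t · J_3(1)) = e^(1t)·(I + t·N + (t^2/2)·N^2), where N is the 3×3 nilpotent shift.

After assembling e^{tJ} and conjugating by P, we get:

e^{tB} =
  [exp(t), t*exp(t), -t^2*exp(t)/2 - t*exp(t)]
  [0, exp(t), -t*exp(t)]
  [0, 0, exp(t)]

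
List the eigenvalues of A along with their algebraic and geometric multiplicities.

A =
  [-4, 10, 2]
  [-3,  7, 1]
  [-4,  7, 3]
λ = 2: alg = 3, geom = 1

Step 1 — factor the characteristic polynomial to read off the algebraic multiplicities:
  χ_A(x) = (x - 2)^3

Step 2 — compute geometric multiplicities via the rank-nullity identity g(λ) = n − rank(A − λI):
  rank(A − (2)·I) = 2, so dim ker(A − (2)·I) = n − 2 = 1

Summary:
  λ = 2: algebraic multiplicity = 3, geometric multiplicity = 1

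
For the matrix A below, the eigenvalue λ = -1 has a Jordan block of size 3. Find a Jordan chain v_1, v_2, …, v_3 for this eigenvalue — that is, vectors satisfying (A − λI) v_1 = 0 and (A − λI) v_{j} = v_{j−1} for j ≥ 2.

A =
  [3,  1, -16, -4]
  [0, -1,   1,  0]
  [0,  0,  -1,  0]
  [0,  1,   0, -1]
A Jordan chain for λ = -1 of length 3:
v_1 = (1, 0, 0, 1)ᵀ
v_2 = (0, 1, 0, 0)ᵀ
v_3 = (4, 0, 1, 0)ᵀ

Let N = A − (-1)·I. We want v_3 with N^3 v_3 = 0 but N^2 v_3 ≠ 0; then v_{j-1} := N · v_j for j = 3, …, 2.

Pick v_3 = (4, 0, 1, 0)ᵀ.
Then v_2 = N · v_3 = (0, 1, 0, 0)ᵀ.
Then v_1 = N · v_2 = (1, 0, 0, 1)ᵀ.

Sanity check: (A − (-1)·I) v_1 = (0, 0, 0, 0)ᵀ = 0. ✓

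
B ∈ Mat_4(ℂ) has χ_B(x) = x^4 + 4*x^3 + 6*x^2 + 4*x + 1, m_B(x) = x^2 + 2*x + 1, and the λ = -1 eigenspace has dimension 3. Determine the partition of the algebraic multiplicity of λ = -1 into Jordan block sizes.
Block sizes for λ = -1: [2, 1, 1]

Step 1 — from the characteristic polynomial, algebraic multiplicity of λ = -1 is 4. From dim ker(B − (-1)·I) = 3, there are exactly 3 Jordan blocks for λ = -1.
Step 2 — from the minimal polynomial, the factor (x + 1)^2 tells us the largest block for λ = -1 has size 2.
Step 3 — with total size 4, 3 blocks, and largest block 2, the block sizes (in nonincreasing order) are [2, 1, 1].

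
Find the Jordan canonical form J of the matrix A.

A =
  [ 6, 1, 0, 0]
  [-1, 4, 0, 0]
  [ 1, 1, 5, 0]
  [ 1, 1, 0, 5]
J_2(5) ⊕ J_1(5) ⊕ J_1(5)

The characteristic polynomial is
  det(x·I − A) = x^4 - 20*x^3 + 150*x^2 - 500*x + 625 = (x - 5)^4

Eigenvalues and multiplicities (the geometric multiplicity of λ is n − rank(A − λI), which equals the number of Jordan blocks for λ):
  λ = 5: algebraic multiplicity = 4, geometric multiplicity = 3

Determining the block sizes for each eigenvalue:
  λ = 5: 3 blocks summing to 4 forces exactly one block of size 2 and the rest size 1 → block sizes [2, 1, 1]

Assembling the blocks gives a Jordan form
J =
  [5, 1, 0, 0]
  [0, 5, 0, 0]
  [0, 0, 5, 0]
  [0, 0, 0, 5]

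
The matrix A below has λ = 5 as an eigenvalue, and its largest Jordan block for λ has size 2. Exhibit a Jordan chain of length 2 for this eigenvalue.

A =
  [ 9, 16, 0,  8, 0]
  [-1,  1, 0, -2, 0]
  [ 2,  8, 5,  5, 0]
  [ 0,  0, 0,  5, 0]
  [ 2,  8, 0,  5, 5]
A Jordan chain for λ = 5 of length 2:
v_1 = (4, -1, 2, 0, 2)ᵀ
v_2 = (1, 0, 0, 0, 0)ᵀ

Let N = A − (5)·I. We want v_2 with N^2 v_2 = 0 but N^1 v_2 ≠ 0; then v_{j-1} := N · v_j for j = 2, …, 2.

Pick v_2 = (1, 0, 0, 0, 0)ᵀ.
Then v_1 = N · v_2 = (4, -1, 2, 0, 2)ᵀ.

Sanity check: (A − (5)·I) v_1 = (0, 0, 0, 0, 0)ᵀ = 0. ✓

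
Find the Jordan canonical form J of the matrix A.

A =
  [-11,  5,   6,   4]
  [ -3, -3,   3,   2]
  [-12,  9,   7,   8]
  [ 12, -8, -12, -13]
J_3(-5) ⊕ J_1(-5)

The characteristic polynomial is
  det(x·I − A) = x^4 + 20*x^3 + 150*x^2 + 500*x + 625 = (x + 5)^4

Eigenvalues and multiplicities (the geometric multiplicity of λ is n − rank(A − λI), which equals the number of Jordan blocks for λ):
  λ = -5: algebraic multiplicity = 4, geometric multiplicity = 2

Determining the block sizes for each eigenvalue:
  λ = -5: with am = 4 and gm = 2, the partition is not yet determined (e.g. several partitions of 4 into 2 parts exist). Let N = A − (-5)·I. Computing rank(N^1) = 2, rank(N^2) = 1, rank(N^3) = 0; the number of blocks of size ≥ j is rank(N^{j−1}) − rank(N^j), giving [2, 1, 1]. So we have 1 block(s) of size 3, 1 block(s) of size 1 → block sizes [3, 1]

Assembling the blocks gives a Jordan form
J =
  [-5,  1,  0,  0]
  [ 0, -5,  1,  0]
  [ 0,  0, -5,  0]
  [ 0,  0,  0, -5]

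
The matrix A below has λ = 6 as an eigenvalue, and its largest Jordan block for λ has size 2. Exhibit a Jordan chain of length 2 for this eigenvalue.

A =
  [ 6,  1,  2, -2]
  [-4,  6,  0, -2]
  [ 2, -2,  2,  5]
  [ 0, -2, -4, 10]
A Jordan chain for λ = 6 of length 2:
v_1 = (0, -4, 2, 0)ᵀ
v_2 = (1, 0, 0, 0)ᵀ

Let N = A − (6)·I. We want v_2 with N^2 v_2 = 0 but N^1 v_2 ≠ 0; then v_{j-1} := N · v_j for j = 2, …, 2.

Pick v_2 = (1, 0, 0, 0)ᵀ.
Then v_1 = N · v_2 = (0, -4, 2, 0)ᵀ.

Sanity check: (A − (6)·I) v_1 = (0, 0, 0, 0)ᵀ = 0. ✓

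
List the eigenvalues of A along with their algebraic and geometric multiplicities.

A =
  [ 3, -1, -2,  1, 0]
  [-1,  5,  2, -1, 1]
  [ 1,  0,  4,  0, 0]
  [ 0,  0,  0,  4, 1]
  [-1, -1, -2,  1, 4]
λ = 4: alg = 5, geom = 2

Step 1 — factor the characteristic polynomial to read off the algebraic multiplicities:
  χ_A(x) = (x - 4)^5

Step 2 — compute geometric multiplicities via the rank-nullity identity g(λ) = n − rank(A − λI):
  rank(A − (4)·I) = 3, so dim ker(A − (4)·I) = n − 3 = 2

Summary:
  λ = 4: algebraic multiplicity = 5, geometric multiplicity = 2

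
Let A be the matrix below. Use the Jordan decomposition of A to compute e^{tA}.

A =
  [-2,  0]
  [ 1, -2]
e^{tA} =
  [exp(-2*t), 0]
  [t*exp(-2*t), exp(-2*t)]

Strategy: write A = P · J · P⁻¹ where J is a Jordan canonical form, so e^{tA} = P · e^{tJ} · P⁻¹, and e^{tJ} can be computed block-by-block.

A has Jordan form
J =
  [-2,  1]
  [ 0, -2]
(up to reordering of blocks).

Per-block formulas:
  For a 2×2 Jordan block J_2(-2): exp(t · J_2(-2)) = e^(-2t)·(I + t·N), where N is the 2×2 nilpotent shift.

After assembling e^{tJ} and conjugating by P, we get:

e^{tA} =
  [exp(-2*t), 0]
  [t*exp(-2*t), exp(-2*t)]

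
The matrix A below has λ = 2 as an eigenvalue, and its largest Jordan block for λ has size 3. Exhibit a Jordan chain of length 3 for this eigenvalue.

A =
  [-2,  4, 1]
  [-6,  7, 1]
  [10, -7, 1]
A Jordan chain for λ = 2 of length 3:
v_1 = (2, 4, -8)ᵀ
v_2 = (-4, -6, 10)ᵀ
v_3 = (1, 0, 0)ᵀ

Let N = A − (2)·I. We want v_3 with N^3 v_3 = 0 but N^2 v_3 ≠ 0; then v_{j-1} := N · v_j for j = 3, …, 2.

Pick v_3 = (1, 0, 0)ᵀ.
Then v_2 = N · v_3 = (-4, -6, 10)ᵀ.
Then v_1 = N · v_2 = (2, 4, -8)ᵀ.

Sanity check: (A − (2)·I) v_1 = (0, 0, 0)ᵀ = 0. ✓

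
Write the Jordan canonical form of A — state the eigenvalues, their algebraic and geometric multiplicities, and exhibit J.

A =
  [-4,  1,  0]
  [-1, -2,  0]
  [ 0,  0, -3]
J_2(-3) ⊕ J_1(-3)

The characteristic polynomial is
  det(x·I − A) = x^3 + 9*x^2 + 27*x + 27 = (x + 3)^3

Eigenvalues and multiplicities (the geometric multiplicity of λ is n − rank(A − λI), which equals the number of Jordan blocks for λ):
  λ = -3: algebraic multiplicity = 3, geometric multiplicity = 2

Determining the block sizes for each eigenvalue:
  λ = -3: 2 blocks summing to 3 forces exactly one block of size 2 and the rest size 1 → block sizes [2, 1]

Assembling the blocks gives a Jordan form
J =
  [-3,  1,  0]
  [ 0, -3,  0]
  [ 0,  0, -3]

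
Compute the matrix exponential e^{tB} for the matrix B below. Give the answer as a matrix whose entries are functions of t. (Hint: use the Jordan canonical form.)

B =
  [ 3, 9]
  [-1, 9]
e^{tB} =
  [-3*t*exp(6*t) + exp(6*t), 9*t*exp(6*t)]
  [-t*exp(6*t), 3*t*exp(6*t) + exp(6*t)]

Strategy: write B = P · J · P⁻¹ where J is a Jordan canonical form, so e^{tB} = P · e^{tJ} · P⁻¹, and e^{tJ} can be computed block-by-block.

B has Jordan form
J =
  [6, 1]
  [0, 6]
(up to reordering of blocks).

Per-block formulas:
  For a 2×2 Jordan block J_2(6): exp(t · J_2(6)) = e^(6t)·(I + t·N), where N is the 2×2 nilpotent shift.

After assembling e^{tJ} and conjugating by P, we get:

e^{tB} =
  [-3*t*exp(6*t) + exp(6*t), 9*t*exp(6*t)]
  [-t*exp(6*t), 3*t*exp(6*t) + exp(6*t)]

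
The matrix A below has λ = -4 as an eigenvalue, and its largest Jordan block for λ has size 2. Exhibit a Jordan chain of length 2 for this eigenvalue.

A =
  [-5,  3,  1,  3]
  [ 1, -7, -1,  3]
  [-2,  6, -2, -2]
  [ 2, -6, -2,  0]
A Jordan chain for λ = -4 of length 2:
v_1 = (-5, -1, -2, 0)ᵀ
v_2 = (2, 0, 0, -1)ᵀ

Let N = A − (-4)·I. We want v_2 with N^2 v_2 = 0 but N^1 v_2 ≠ 0; then v_{j-1} := N · v_j for j = 2, …, 2.

Pick v_2 = (2, 0, 0, -1)ᵀ.
Then v_1 = N · v_2 = (-5, -1, -2, 0)ᵀ.

Sanity check: (A − (-4)·I) v_1 = (0, 0, 0, 0)ᵀ = 0. ✓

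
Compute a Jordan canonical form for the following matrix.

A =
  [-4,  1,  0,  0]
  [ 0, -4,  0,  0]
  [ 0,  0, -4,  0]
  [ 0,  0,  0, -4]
J_2(-4) ⊕ J_1(-4) ⊕ J_1(-4)

The characteristic polynomial is
  det(x·I − A) = x^4 + 16*x^3 + 96*x^2 + 256*x + 256 = (x + 4)^4

Eigenvalues and multiplicities (the geometric multiplicity of λ is n − rank(A − λI), which equals the number of Jordan blocks for λ):
  λ = -4: algebraic multiplicity = 4, geometric multiplicity = 3

Determining the block sizes for each eigenvalue:
  λ = -4: 3 blocks summing to 4 forces exactly one block of size 2 and the rest size 1 → block sizes [2, 1, 1]

Assembling the blocks gives a Jordan form
J =
  [-4,  1,  0,  0]
  [ 0, -4,  0,  0]
  [ 0,  0, -4,  0]
  [ 0,  0,  0, -4]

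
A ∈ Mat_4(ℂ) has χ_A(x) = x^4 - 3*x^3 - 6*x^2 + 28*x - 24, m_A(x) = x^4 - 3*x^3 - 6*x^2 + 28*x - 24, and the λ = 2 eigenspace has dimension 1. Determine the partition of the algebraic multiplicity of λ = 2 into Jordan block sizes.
Block sizes for λ = 2: [3]

Step 1 — from the characteristic polynomial, algebraic multiplicity of λ = 2 is 3. From dim ker(A − (2)·I) = 1, there are exactly 1 Jordan blocks for λ = 2.
Step 2 — from the minimal polynomial, the factor (x − 2)^3 tells us the largest block for λ = 2 has size 3.
Step 3 — with total size 3, 1 blocks, and largest block 3, the block sizes (in nonincreasing order) are [3].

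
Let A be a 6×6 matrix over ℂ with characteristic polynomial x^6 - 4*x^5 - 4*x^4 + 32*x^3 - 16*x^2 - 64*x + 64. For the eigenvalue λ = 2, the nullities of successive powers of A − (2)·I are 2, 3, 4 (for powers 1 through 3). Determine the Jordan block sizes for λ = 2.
Block sizes for λ = 2: [3, 1]

From the dimensions of kernels of powers, the number of Jordan blocks of size at least j is d_j − d_{j−1} where d_j = dim ker(N^j) (with d_0 = 0). Computing the differences gives [2, 1, 1].
The number of blocks of size exactly k is (#blocks of size ≥ k) − (#blocks of size ≥ k + 1), so the partition is: 1 block(s) of size 1, 1 block(s) of size 3.
In nonincreasing order the block sizes are [3, 1].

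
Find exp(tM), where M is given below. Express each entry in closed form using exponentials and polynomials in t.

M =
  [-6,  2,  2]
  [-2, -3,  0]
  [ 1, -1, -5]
e^{tM} =
  [-exp(-4*t) + 2*exp(-5*t), 2*t*exp(-5*t), 4*t*exp(-5*t) - 2*exp(-4*t) + 2*exp(-5*t)]
  [-2*exp(-4*t) + 2*exp(-5*t), 2*t*exp(-5*t) + exp(-5*t), 4*t*exp(-5*t) - 4*exp(-4*t) + 4*exp(-5*t)]
  [exp(-4*t) - exp(-5*t), -t*exp(-5*t), -2*t*exp(-5*t) + 2*exp(-4*t) - exp(-5*t)]

Strategy: write M = P · J · P⁻¹ where J is a Jordan canonical form, so e^{tM} = P · e^{tJ} · P⁻¹, and e^{tJ} can be computed block-by-block.

M has Jordan form
J =
  [-5,  1,  0]
  [ 0, -5,  0]
  [ 0,  0, -4]
(up to reordering of blocks).

Per-block formulas:
  For a 1×1 block at λ = -4: exp(t · [-4]) = [e^(-4t)].
  For a 2×2 Jordan block J_2(-5): exp(t · J_2(-5)) = e^(-5t)·(I + t·N), where N is the 2×2 nilpotent shift.

After assembling e^{tJ} and conjugating by P, we get:

e^{tM} =
  [-exp(-4*t) + 2*exp(-5*t), 2*t*exp(-5*t), 4*t*exp(-5*t) - 2*exp(-4*t) + 2*exp(-5*t)]
  [-2*exp(-4*t) + 2*exp(-5*t), 2*t*exp(-5*t) + exp(-5*t), 4*t*exp(-5*t) - 4*exp(-4*t) + 4*exp(-5*t)]
  [exp(-4*t) - exp(-5*t), -t*exp(-5*t), -2*t*exp(-5*t) + 2*exp(-4*t) - exp(-5*t)]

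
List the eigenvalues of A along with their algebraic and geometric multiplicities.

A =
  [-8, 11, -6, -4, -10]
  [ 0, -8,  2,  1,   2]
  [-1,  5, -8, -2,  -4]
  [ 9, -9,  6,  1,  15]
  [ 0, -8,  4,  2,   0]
λ = -5: alg = 3, geom = 1; λ = -4: alg = 2, geom = 1

Step 1 — factor the characteristic polynomial to read off the algebraic multiplicities:
  χ_A(x) = (x + 4)^2*(x + 5)^3

Step 2 — compute geometric multiplicities via the rank-nullity identity g(λ) = n − rank(A − λI):
  rank(A − (-5)·I) = 4, so dim ker(A − (-5)·I) = n − 4 = 1
  rank(A − (-4)·I) = 4, so dim ker(A − (-4)·I) = n − 4 = 1

Summary:
  λ = -5: algebraic multiplicity = 3, geometric multiplicity = 1
  λ = -4: algebraic multiplicity = 2, geometric multiplicity = 1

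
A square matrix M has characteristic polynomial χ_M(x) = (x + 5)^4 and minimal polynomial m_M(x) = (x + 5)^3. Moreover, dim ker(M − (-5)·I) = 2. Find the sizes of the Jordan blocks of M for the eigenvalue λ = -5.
Block sizes for λ = -5: [3, 1]

Step 1 — from the characteristic polynomial, algebraic multiplicity of λ = -5 is 4. From dim ker(M − (-5)·I) = 2, there are exactly 2 Jordan blocks for λ = -5.
Step 2 — from the minimal polynomial, the factor (x + 5)^3 tells us the largest block for λ = -5 has size 3.
Step 3 — with total size 4, 2 blocks, and largest block 3, the block sizes (in nonincreasing order) are [3, 1].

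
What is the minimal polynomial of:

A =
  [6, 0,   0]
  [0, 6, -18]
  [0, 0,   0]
x^2 - 6*x

The characteristic polynomial is χ_A(x) = x*(x - 6)^2, so the eigenvalues are known. The minimal polynomial is
  m_A(x) = Π_λ (x − λ)^{k_λ}
where k_λ is the size of the *largest* Jordan block for λ (equivalently, the smallest k with (A − λI)^k v = 0 for every generalised eigenvector v of λ).

  λ = 0: largest Jordan block has size 1, contributing (x − 0)
  λ = 6: largest Jordan block has size 1, contributing (x − 6)

So m_A(x) = x*(x - 6) = x^2 - 6*x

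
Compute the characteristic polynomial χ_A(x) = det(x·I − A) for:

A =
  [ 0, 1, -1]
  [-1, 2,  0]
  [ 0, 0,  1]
x^3 - 3*x^2 + 3*x - 1

Expanding det(x·I − A) (e.g. by cofactor expansion or by noting that A is similar to its Jordan form J, which has the same characteristic polynomial as A) gives
  χ_A(x) = x^3 - 3*x^2 + 3*x - 1
which factors as (x - 1)^3. The eigenvalues (with algebraic multiplicities) are λ = 1 with multiplicity 3.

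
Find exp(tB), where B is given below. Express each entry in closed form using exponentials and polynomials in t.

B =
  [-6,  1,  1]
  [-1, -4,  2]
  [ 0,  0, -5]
e^{tB} =
  [-t*exp(-5*t) + exp(-5*t), t*exp(-5*t), t^2*exp(-5*t)/2 + t*exp(-5*t)]
  [-t*exp(-5*t), t*exp(-5*t) + exp(-5*t), t^2*exp(-5*t)/2 + 2*t*exp(-5*t)]
  [0, 0, exp(-5*t)]

Strategy: write B = P · J · P⁻¹ where J is a Jordan canonical form, so e^{tB} = P · e^{tJ} · P⁻¹, and e^{tJ} can be computed block-by-block.

B has Jordan form
J =
  [-5,  1,  0]
  [ 0, -5,  1]
  [ 0,  0, -5]
(up to reordering of blocks).

Per-block formulas:
  For a 3×3 Jordan block J_3(-5): exp(t · J_3(-5)) = e^(-5t)·(I + t·N + (t^2/2)·N^2), where N is the 3×3 nilpotent shift.

After assembling e^{tJ} and conjugating by P, we get:

e^{tB} =
  [-t*exp(-5*t) + exp(-5*t), t*exp(-5*t), t^2*exp(-5*t)/2 + t*exp(-5*t)]
  [-t*exp(-5*t), t*exp(-5*t) + exp(-5*t), t^2*exp(-5*t)/2 + 2*t*exp(-5*t)]
  [0, 0, exp(-5*t)]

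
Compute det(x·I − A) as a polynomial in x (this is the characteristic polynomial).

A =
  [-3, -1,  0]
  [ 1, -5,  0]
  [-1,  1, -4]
x^3 + 12*x^2 + 48*x + 64

Expanding det(x·I − A) (e.g. by cofactor expansion or by noting that A is similar to its Jordan form J, which has the same characteristic polynomial as A) gives
  χ_A(x) = x^3 + 12*x^2 + 48*x + 64
which factors as (x + 4)^3. The eigenvalues (with algebraic multiplicities) are λ = -4 with multiplicity 3.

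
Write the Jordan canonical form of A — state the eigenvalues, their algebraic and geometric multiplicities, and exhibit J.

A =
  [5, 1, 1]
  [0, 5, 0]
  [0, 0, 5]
J_2(5) ⊕ J_1(5)

The characteristic polynomial is
  det(x·I − A) = x^3 - 15*x^2 + 75*x - 125 = (x - 5)^3

Eigenvalues and multiplicities (the geometric multiplicity of λ is n − rank(A − λI), which equals the number of Jordan blocks for λ):
  λ = 5: algebraic multiplicity = 3, geometric multiplicity = 2

Determining the block sizes for each eigenvalue:
  λ = 5: 2 blocks summing to 3 forces exactly one block of size 2 and the rest size 1 → block sizes [2, 1]

Assembling the blocks gives a Jordan form
J =
  [5, 1, 0]
  [0, 5, 0]
  [0, 0, 5]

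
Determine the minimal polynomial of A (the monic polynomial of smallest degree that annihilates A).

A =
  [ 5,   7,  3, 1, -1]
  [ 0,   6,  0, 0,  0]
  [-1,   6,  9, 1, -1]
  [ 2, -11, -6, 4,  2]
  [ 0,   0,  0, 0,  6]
x^2 - 12*x + 36

The characteristic polynomial is χ_A(x) = (x - 6)^5, so the eigenvalues are known. The minimal polynomial is
  m_A(x) = Π_λ (x − λ)^{k_λ}
where k_λ is the size of the *largest* Jordan block for λ (equivalently, the smallest k with (A − λI)^k v = 0 for every generalised eigenvector v of λ).

  λ = 6: largest Jordan block has size 2, contributing (x − 6)^2

So m_A(x) = (x - 6)^2 = x^2 - 12*x + 36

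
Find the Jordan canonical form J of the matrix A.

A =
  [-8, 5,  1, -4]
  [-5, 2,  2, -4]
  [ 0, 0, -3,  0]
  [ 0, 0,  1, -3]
J_3(-3) ⊕ J_1(-3)

The characteristic polynomial is
  det(x·I − A) = x^4 + 12*x^3 + 54*x^2 + 108*x + 81 = (x + 3)^4

Eigenvalues and multiplicities (the geometric multiplicity of λ is n − rank(A − λI), which equals the number of Jordan blocks for λ):
  λ = -3: algebraic multiplicity = 4, geometric multiplicity = 2

Determining the block sizes for each eigenvalue:
  λ = -3: with am = 4 and gm = 2, the partition is not yet determined (e.g. several partitions of 4 into 2 parts exist). Let N = A − (-3)·I. Computing rank(N^1) = 2, rank(N^2) = 1, rank(N^3) = 0; the number of blocks of size ≥ j is rank(N^{j−1}) − rank(N^j), giving [2, 1, 1]. So we have 1 block(s) of size 3, 1 block(s) of size 1 → block sizes [3, 1]

Assembling the blocks gives a Jordan form
J =
  [-3,  1,  0,  0]
  [ 0, -3,  1,  0]
  [ 0,  0, -3,  0]
  [ 0,  0,  0, -3]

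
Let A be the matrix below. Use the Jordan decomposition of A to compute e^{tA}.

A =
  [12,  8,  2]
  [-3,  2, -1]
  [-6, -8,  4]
e^{tA} =
  [6*t*exp(6*t) + exp(6*t), 8*t*exp(6*t), 2*t*exp(6*t)]
  [-3*t*exp(6*t), -4*t*exp(6*t) + exp(6*t), -t*exp(6*t)]
  [-6*t*exp(6*t), -8*t*exp(6*t), -2*t*exp(6*t) + exp(6*t)]

Strategy: write A = P · J · P⁻¹ where J is a Jordan canonical form, so e^{tA} = P · e^{tJ} · P⁻¹, and e^{tJ} can be computed block-by-block.

A has Jordan form
J =
  [6, 1, 0]
  [0, 6, 0]
  [0, 0, 6]
(up to reordering of blocks).

Per-block formulas:
  For a 2×2 Jordan block J_2(6): exp(t · J_2(6)) = e^(6t)·(I + t·N), where N is the 2×2 nilpotent shift.
  For a 1×1 block at λ = 6: exp(t · [6]) = [e^(6t)].

After assembling e^{tJ} and conjugating by P, we get:

e^{tA} =
  [6*t*exp(6*t) + exp(6*t), 8*t*exp(6*t), 2*t*exp(6*t)]
  [-3*t*exp(6*t), -4*t*exp(6*t) + exp(6*t), -t*exp(6*t)]
  [-6*t*exp(6*t), -8*t*exp(6*t), -2*t*exp(6*t) + exp(6*t)]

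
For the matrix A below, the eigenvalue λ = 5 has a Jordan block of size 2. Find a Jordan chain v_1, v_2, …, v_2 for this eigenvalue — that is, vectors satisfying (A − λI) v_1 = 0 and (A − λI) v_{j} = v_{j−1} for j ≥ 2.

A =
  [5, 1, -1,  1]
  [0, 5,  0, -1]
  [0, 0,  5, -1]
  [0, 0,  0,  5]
A Jordan chain for λ = 5 of length 2:
v_1 = (1, 0, 0, 0)ᵀ
v_2 = (0, 1, 0, 0)ᵀ

Let N = A − (5)·I. We want v_2 with N^2 v_2 = 0 but N^1 v_2 ≠ 0; then v_{j-1} := N · v_j for j = 2, …, 2.

Pick v_2 = (0, 1, 0, 0)ᵀ.
Then v_1 = N · v_2 = (1, 0, 0, 0)ᵀ.

Sanity check: (A − (5)·I) v_1 = (0, 0, 0, 0)ᵀ = 0. ✓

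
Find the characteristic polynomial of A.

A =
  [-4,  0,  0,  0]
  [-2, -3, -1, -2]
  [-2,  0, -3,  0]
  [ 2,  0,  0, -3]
x^4 + 13*x^3 + 63*x^2 + 135*x + 108

Expanding det(x·I − A) (e.g. by cofactor expansion or by noting that A is similar to its Jordan form J, which has the same characteristic polynomial as A) gives
  χ_A(x) = x^4 + 13*x^3 + 63*x^2 + 135*x + 108
which factors as (x + 3)^3*(x + 4). The eigenvalues (with algebraic multiplicities) are λ = -4 with multiplicity 1, λ = -3 with multiplicity 3.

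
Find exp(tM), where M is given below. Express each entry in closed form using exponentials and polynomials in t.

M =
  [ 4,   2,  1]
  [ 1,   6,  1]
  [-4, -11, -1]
e^{tM} =
  [-t^2*exp(3*t)/2 + t*exp(3*t) + exp(3*t), -3*t^2*exp(3*t)/2 + 2*t*exp(3*t), -t^2*exp(3*t)/2 + t*exp(3*t)]
  [t*exp(3*t), 3*t*exp(3*t) + exp(3*t), t*exp(3*t)]
  [t^2*exp(3*t)/2 - 4*t*exp(3*t), 3*t^2*exp(3*t)/2 - 11*t*exp(3*t), t^2*exp(3*t)/2 - 4*t*exp(3*t) + exp(3*t)]

Strategy: write M = P · J · P⁻¹ where J is a Jordan canonical form, so e^{tM} = P · e^{tJ} · P⁻¹, and e^{tJ} can be computed block-by-block.

M has Jordan form
J =
  [3, 1, 0]
  [0, 3, 1]
  [0, 0, 3]
(up to reordering of blocks).

Per-block formulas:
  For a 3×3 Jordan block J_3(3): exp(t · J_3(3)) = e^(3t)·(I + t·N + (t^2/2)·N^2), where N is the 3×3 nilpotent shift.

After assembling e^{tJ} and conjugating by P, we get:

e^{tM} =
  [-t^2*exp(3*t)/2 + t*exp(3*t) + exp(3*t), -3*t^2*exp(3*t)/2 + 2*t*exp(3*t), -t^2*exp(3*t)/2 + t*exp(3*t)]
  [t*exp(3*t), 3*t*exp(3*t) + exp(3*t), t*exp(3*t)]
  [t^2*exp(3*t)/2 - 4*t*exp(3*t), 3*t^2*exp(3*t)/2 - 11*t*exp(3*t), t^2*exp(3*t)/2 - 4*t*exp(3*t) + exp(3*t)]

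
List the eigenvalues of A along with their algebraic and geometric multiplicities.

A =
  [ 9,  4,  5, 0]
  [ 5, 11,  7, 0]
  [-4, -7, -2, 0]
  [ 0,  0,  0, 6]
λ = 6: alg = 4, geom = 2

Step 1 — factor the characteristic polynomial to read off the algebraic multiplicities:
  χ_A(x) = (x - 6)^4

Step 2 — compute geometric multiplicities via the rank-nullity identity g(λ) = n − rank(A − λI):
  rank(A − (6)·I) = 2, so dim ker(A − (6)·I) = n − 2 = 2

Summary:
  λ = 6: algebraic multiplicity = 4, geometric multiplicity = 2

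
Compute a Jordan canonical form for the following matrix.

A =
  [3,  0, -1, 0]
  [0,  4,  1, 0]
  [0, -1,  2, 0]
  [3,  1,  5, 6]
J_3(3) ⊕ J_1(6)

The characteristic polynomial is
  det(x·I − A) = x^4 - 15*x^3 + 81*x^2 - 189*x + 162 = (x - 6)*(x - 3)^3

Eigenvalues and multiplicities (the geometric multiplicity of λ is n − rank(A − λI), which equals the number of Jordan blocks for λ):
  λ = 3: algebraic multiplicity = 3, geometric multiplicity = 1
  λ = 6: algebraic multiplicity = 1, geometric multiplicity = 1

Determining the block sizes for each eigenvalue:
  λ = 3: one block (gm = 1), so the single block has size am = 3 → block sizes [3]
  λ = 6: one block (gm = 1), so the single block has size am = 1 → block sizes [1]

Assembling the blocks gives a Jordan form
J =
  [3, 1, 0, 0]
  [0, 3, 1, 0]
  [0, 0, 3, 0]
  [0, 0, 0, 6]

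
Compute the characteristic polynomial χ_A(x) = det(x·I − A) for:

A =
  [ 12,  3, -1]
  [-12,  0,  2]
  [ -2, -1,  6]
x^3 - 18*x^2 + 108*x - 216

Expanding det(x·I − A) (e.g. by cofactor expansion or by noting that A is similar to its Jordan form J, which has the same characteristic polynomial as A) gives
  χ_A(x) = x^3 - 18*x^2 + 108*x - 216
which factors as (x - 6)^3. The eigenvalues (with algebraic multiplicities) are λ = 6 with multiplicity 3.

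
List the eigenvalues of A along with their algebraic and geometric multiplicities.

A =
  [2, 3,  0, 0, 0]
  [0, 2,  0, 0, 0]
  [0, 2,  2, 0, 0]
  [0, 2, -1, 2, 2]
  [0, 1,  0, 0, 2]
λ = 2: alg = 5, geom = 3

Step 1 — factor the characteristic polynomial to read off the algebraic multiplicities:
  χ_A(x) = (x - 2)^5

Step 2 — compute geometric multiplicities via the rank-nullity identity g(λ) = n − rank(A − λI):
  rank(A − (2)·I) = 2, so dim ker(A − (2)·I) = n − 2 = 3

Summary:
  λ = 2: algebraic multiplicity = 5, geometric multiplicity = 3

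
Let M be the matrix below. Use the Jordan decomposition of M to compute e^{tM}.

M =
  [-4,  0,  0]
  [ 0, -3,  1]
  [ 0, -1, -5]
e^{tM} =
  [exp(-4*t), 0, 0]
  [0, t*exp(-4*t) + exp(-4*t), t*exp(-4*t)]
  [0, -t*exp(-4*t), -t*exp(-4*t) + exp(-4*t)]

Strategy: write M = P · J · P⁻¹ where J is a Jordan canonical form, so e^{tM} = P · e^{tJ} · P⁻¹, and e^{tJ} can be computed block-by-block.

M has Jordan form
J =
  [-4,  1,  0]
  [ 0, -4,  0]
  [ 0,  0, -4]
(up to reordering of blocks).

Per-block formulas:
  For a 2×2 Jordan block J_2(-4): exp(t · J_2(-4)) = e^(-4t)·(I + t·N), where N is the 2×2 nilpotent shift.
  For a 1×1 block at λ = -4: exp(t · [-4]) = [e^(-4t)].

After assembling e^{tJ} and conjugating by P, we get:

e^{tM} =
  [exp(-4*t), 0, 0]
  [0, t*exp(-4*t) + exp(-4*t), t*exp(-4*t)]
  [0, -t*exp(-4*t), -t*exp(-4*t) + exp(-4*t)]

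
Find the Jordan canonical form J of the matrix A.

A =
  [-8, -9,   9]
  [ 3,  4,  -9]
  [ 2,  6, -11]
J_2(-5) ⊕ J_1(-5)

The characteristic polynomial is
  det(x·I − A) = x^3 + 15*x^2 + 75*x + 125 = (x + 5)^3

Eigenvalues and multiplicities (the geometric multiplicity of λ is n − rank(A − λI), which equals the number of Jordan blocks for λ):
  λ = -5: algebraic multiplicity = 3, geometric multiplicity = 2

Determining the block sizes for each eigenvalue:
  λ = -5: 2 blocks summing to 3 forces exactly one block of size 2 and the rest size 1 → block sizes [2, 1]

Assembling the blocks gives a Jordan form
J =
  [-5,  1,  0]
  [ 0, -5,  0]
  [ 0,  0, -5]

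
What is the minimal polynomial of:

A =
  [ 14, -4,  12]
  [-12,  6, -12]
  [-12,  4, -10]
x^2 - 8*x + 12

The characteristic polynomial is χ_A(x) = (x - 6)*(x - 2)^2, so the eigenvalues are known. The minimal polynomial is
  m_A(x) = Π_λ (x − λ)^{k_λ}
where k_λ is the size of the *largest* Jordan block for λ (equivalently, the smallest k with (A − λI)^k v = 0 for every generalised eigenvector v of λ).

  λ = 2: largest Jordan block has size 1, contributing (x − 2)
  λ = 6: largest Jordan block has size 1, contributing (x − 6)

So m_A(x) = (x - 6)*(x - 2) = x^2 - 8*x + 12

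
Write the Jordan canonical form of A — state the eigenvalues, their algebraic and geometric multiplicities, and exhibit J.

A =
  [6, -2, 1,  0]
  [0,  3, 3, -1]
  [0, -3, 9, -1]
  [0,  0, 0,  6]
J_3(6) ⊕ J_1(6)

The characteristic polynomial is
  det(x·I − A) = x^4 - 24*x^3 + 216*x^2 - 864*x + 1296 = (x - 6)^4

Eigenvalues and multiplicities (the geometric multiplicity of λ is n − rank(A − λI), which equals the number of Jordan blocks for λ):
  λ = 6: algebraic multiplicity = 4, geometric multiplicity = 2

Determining the block sizes for each eigenvalue:
  λ = 6: with am = 4 and gm = 2, the partition is not yet determined (e.g. several partitions of 4 into 2 parts exist). Let N = A − (6)·I. Computing rank(N^1) = 2, rank(N^2) = 1, rank(N^3) = 0; the number of blocks of size ≥ j is rank(N^{j−1}) − rank(N^j), giving [2, 1, 1]. So we have 1 block(s) of size 3, 1 block(s) of size 1 → block sizes [3, 1]

Assembling the blocks gives a Jordan form
J =
  [6, 1, 0, 0]
  [0, 6, 1, 0]
  [0, 0, 6, 0]
  [0, 0, 0, 6]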